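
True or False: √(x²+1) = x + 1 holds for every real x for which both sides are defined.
False.

Claim: √(x²+1) = x + 1.
Test a specific point where both sides are defined: x = 2.
LHS = √(x²+1) ≈ 2.2361
RHS = x + 1 ≈ 3.0000
Since 2.2361 ≠ 3.0000, the equation fails at this point, so it cannot hold for every real x for which both sides are defined.
(x+1)² = x² + 2x + 1 ≠ x² + 1 unless x = 0.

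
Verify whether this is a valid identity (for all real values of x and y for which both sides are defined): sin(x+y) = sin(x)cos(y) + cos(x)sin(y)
Yes, this is an identity.

Claim: sin(x+y) = sin(x)cos(y) + cos(x)sin(y).
Reasoning: By Euler's formula e^(i(x+y)) = e^(ix)·e^(iy) = (cos x + i·sin x)(cos y + i·sin y). The imaginary part of the left side is sin(x+y); the imaginary part of the product is sin(x)cos(y) + cos(x)sin(y).
So the two sides agree for all real values of x and y for which both sides are defined.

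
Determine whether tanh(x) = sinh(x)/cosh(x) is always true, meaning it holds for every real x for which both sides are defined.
Claim: tanh(x) = sinh(x)/cosh(x).
Reasoning: tanh(x) is defined as sinh(x)/cosh(x) = (e^x - e^-x)/(e^x + e^-x); cosh(x) ≥ 1 is never zero, so this holds for every real x.
So the two sides agree for every real x for which both sides are defined.

Conclusion: Yes, this is an identity.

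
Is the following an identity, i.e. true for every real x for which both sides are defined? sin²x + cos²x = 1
Claim: sin²x + cos²x = 1.
Reasoning: The point (cos x, sin x) lies on the unit circle X² + Y² = 1, so cos²x + sin²x = 1 for every real x.
So the two sides agree for every real x for which both sides are defined.

Conclusion: Yes, this is an identity.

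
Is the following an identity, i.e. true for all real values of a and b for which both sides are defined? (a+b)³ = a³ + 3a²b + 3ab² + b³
Claim: (a+b)³ = a³ + 3a²b + 3ab² + b³.
Reasoning: (a+b)³ = (a+b)(a+b)² = (a+b)(a² + 2ab + b²) = a³ + 2a²b + ab² + a²b + 2ab² + b³ = a³ + 3a²b + 3ab² + b³.
So the two sides agree for all real values of a and b for which both sides are defined.

Conclusion: Yes, this is an identity.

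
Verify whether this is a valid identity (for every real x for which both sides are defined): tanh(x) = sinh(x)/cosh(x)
Claim: tanh(x) = sinh(x)/cosh(x).
Reasoning: tanh(x) is defined as sinh(x)/cosh(x) = (e^x - e^-x)/(e^x + e^-x); cosh(x) ≥ 1 is never zero, so this holds for every real x.
So the two sides agree for every real x for which both sides are defined.

Conclusion: Yes, this is an identity.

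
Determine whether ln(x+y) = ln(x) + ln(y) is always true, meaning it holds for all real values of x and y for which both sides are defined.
Claim: ln(x+y) = ln(x) + ln(y).
Test a specific point where both sides are defined: x = 5, y = 3/2.
LHS = ln(x+y) ≈ 1.8718
RHS = ln(x) + ln(y) ≈ 2.0149
Since 1.8718 ≠ 2.0149, the equation fails at this point, so it cannot hold for all real values of x and y for which both sides are defined.
ln(x) + ln(y) = ln(xy), not ln(x+y).

Conclusion: No, this is NOT an identity.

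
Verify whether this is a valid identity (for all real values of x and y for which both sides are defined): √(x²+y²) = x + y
Claim: √(x²+y²) = x + y.
Test a specific point where both sides are defined: x = 1/2, y = 3/2.
LHS = √(x²+y²) ≈ 1.5811
RHS = x + y ≈ 2.0000
Since 1.5811 ≠ 2.0000, the equation fails at this point, so it cannot hold for all real values of x and y for which both sides are defined.
(x+y)² = x² + 2xy + y², not x² + y², so the square root does not split this way.

Conclusion: No, this is NOT an identity.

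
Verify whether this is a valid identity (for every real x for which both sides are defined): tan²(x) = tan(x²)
No, this is NOT an identity.

Claim: tan²(x) = tan(x²).
Test a specific point where both sides are defined: x = 3π/4.
LHS = tan²(x) ≈ 1.0000
RHS = tan(x²) ≈ -0.8977
Since 1.0000 ≠ -0.8977, the equation fails at this point, so it cannot hold for every real x for which both sides are defined.
tan²(x) means (tan x)², squaring the output; tan(x²) squares the input. These are different functions.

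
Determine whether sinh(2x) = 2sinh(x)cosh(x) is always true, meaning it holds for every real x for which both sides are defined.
Yes, this is an identity.

Claim: sinh(2x) = 2sinh(x)cosh(x).
Reasoning: 2sinh(x)cosh(x) = 2 · (e^x - e^-x)/2 · (e^x + e^-x)/2 = (e^(2x) - e^(-2x))/2 = sinh(2x).
So the two sides agree for every real x for which both sides are defined.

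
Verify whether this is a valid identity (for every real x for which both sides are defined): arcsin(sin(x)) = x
Claim: arcsin(sin(x)) = x.
Test a specific point where both sides are defined: x = π.
LHS = arcsin(sin(x)) ≈ 0.0000
RHS = x ≈ 3.1416
Since 0.0000 ≠ 3.1416, the equation fails at this point, so it cannot hold for every real x for which both sides are defined.
arcsin only returns values in [-π/2, π/2], so arcsin(sin(x)) = x holds only for x in that interval, not for all real x.

Conclusion: No, this is NOT an identity.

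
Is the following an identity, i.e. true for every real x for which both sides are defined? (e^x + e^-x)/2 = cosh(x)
Yes, this is an identity.

Claim: (e^x + e^-x)/2 = cosh(x).
Reasoning: This is exactly the definition of the hyperbolic cosine: cosh(x) := (e^x + e^-x)/2.
So the two sides agree for every real x for which both sides are defined.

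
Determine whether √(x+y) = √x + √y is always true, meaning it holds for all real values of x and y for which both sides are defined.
Claim: √(x+y) = √x + √y.
Test a specific point where both sides are defined: x = 2, y = 4.
LHS = √(x+y) ≈ 2.4495
RHS = √x + √y ≈ 3.4142
Since 2.4495 ≠ 3.4142, the equation fails at this point, so it cannot hold for all real values of x and y for which both sides are defined.
Squaring the right side gives x + 2√(xy) + y, not x + y.

Conclusion: No, this is NOT an identity.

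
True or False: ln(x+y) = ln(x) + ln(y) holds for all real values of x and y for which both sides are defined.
False.

Claim: ln(x+y) = ln(x) + ln(y).
Test a specific point where both sides are defined: x = 4, y = 2.
LHS = ln(x+y) ≈ 1.7918
RHS = ln(x) + ln(y) ≈ 2.0794
Since 1.7918 ≠ 2.0794, the equation fails at this point, so it cannot hold for all real values of x and y for which both sides are defined.
ln(x) + ln(y) = ln(xy), not ln(x+y).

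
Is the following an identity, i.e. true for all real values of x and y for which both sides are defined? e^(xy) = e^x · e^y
Claim: e^(xy) = e^x · e^y.
Test a specific point where both sides are defined: x = 3/2, y = 5.
LHS = e^(xy) ≈ 1808.0424
RHS = e^x · e^y ≈ 665.1416
Since 1808.0424 ≠ 665.1416, the equation fails at this point, so it cannot hold for all real values of x and y for which both sides are defined.
e^x · e^y = e^(x+y), not e^(xy).

Conclusion: No, this is NOT an identity.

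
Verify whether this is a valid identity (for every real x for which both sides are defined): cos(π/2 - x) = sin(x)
Yes, this is an identity.

Claim: cos(π/2 - x) = sin(x).
Reasoning: Use cos(u - v) = cos(u)cos(v) + sin(u)sin(v) with u = π/2, v = x: cos(π/2)cos(x) + sin(π/2)sin(x) = 0·cos(x) + 1·sin(x) = sin(x).
So the two sides agree for every real x for which both sides are defined.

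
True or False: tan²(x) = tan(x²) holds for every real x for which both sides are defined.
Claim: tan²(x) = tan(x²).
Test a specific point where both sides are defined: x = 3π/4.
LHS = tan²(x) ≈ 1.0000
RHS = tan(x²) ≈ -0.8977
Since 1.0000 ≠ -0.8977, the equation fails at this point, so it cannot hold for every real x for which both sides are defined.
tan²(x) means (tan x)², squaring the output; tan(x²) squares the input. These are different functions.

Conclusion: False.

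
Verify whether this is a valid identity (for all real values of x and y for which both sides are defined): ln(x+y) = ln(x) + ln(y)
No, this is NOT an identity.

Claim: ln(x+y) = ln(x) + ln(y).
Test a specific point where both sides are defined: x = 4, y = 1/2.
LHS = ln(x+y) ≈ 1.5041
RHS = ln(x) + ln(y) ≈ 0.6931
Since 1.5041 ≠ 0.6931, the equation fails at this point, so it cannot hold for all real values of x and y for which both sides are defined.
ln(x) + ln(y) = ln(xy), not ln(x+y).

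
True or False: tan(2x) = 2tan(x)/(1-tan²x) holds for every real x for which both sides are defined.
Claim: tan(2x) = 2tan(x)/(1-tan²x).
Reasoning: tan(2x) = sin(2x)/cos(2x) = 2sin(x)cos(x) / (cos²x - sin²x). Divide numerator and denominator by cos²x: 2tan(x) / (1 - tan²x).
So the two sides agree for every real x for which both sides are defined.

Conclusion: True.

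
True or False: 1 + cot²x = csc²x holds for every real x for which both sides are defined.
True.

Claim: 1 + cot²x = csc²x.
Reasoning: Start from sin²x + cos²x = 1 and divide every term by sin²x (allowed wherever cot x and csc x are defined): 1 + cot²x = 1/sin²x = csc²x.
So the two sides agree for every real x for which both sides are defined.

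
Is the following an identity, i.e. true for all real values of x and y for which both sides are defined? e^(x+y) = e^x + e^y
No, this is NOT an identity.

Claim: e^(x+y) = e^x + e^y.
Test a specific point where both sides are defined: x = -3, y = -2.
LHS = e^(x+y) ≈ 0.0067
RHS = e^x + e^y ≈ 0.1851
Since 0.0067 ≠ 0.1851, the equation fails at this point, so it cannot hold for all real values of x and y for which both sides are defined.
The correct rule is e^(x+y) = e^x · e^y (a product, not a sum).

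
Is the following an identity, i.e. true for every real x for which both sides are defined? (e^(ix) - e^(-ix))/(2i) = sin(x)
Claim: (e^(ix) - e^(-ix))/(2i) = sin(x).
Reasoning: By Euler's formula e^(ix) = cos(x) + i·sin(x) and e^(-ix) = cos(x) - i·sin(x). Subtracting cancels the cosine terms: e^(ix) - e^(-ix) = 2i·sin(x); divide by 2i.
So the two sides agree for every real x for which both sides are defined.

Conclusion: Yes, this is an identity.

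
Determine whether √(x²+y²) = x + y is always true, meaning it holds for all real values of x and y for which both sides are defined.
No, this is NOT an identity.

Claim: √(x²+y²) = x + y.
Test a specific point where both sides are defined: x = 3, y = 5.
LHS = √(x²+y²) ≈ 5.8310
RHS = x + y ≈ 8.0000
Since 5.8310 ≠ 8.0000, the equation fails at this point, so it cannot hold for all real values of x and y for which both sides are defined.
(x+y)² = x² + 2xy + y², not x² + y², so the square root does not split this way.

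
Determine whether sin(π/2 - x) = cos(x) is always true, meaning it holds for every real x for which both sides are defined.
Yes, this is an identity.

Claim: sin(π/2 - x) = cos(x).
Reasoning: Use sin(u - v) = sin(u)cos(v) - cos(u)sin(v) with u = π/2, v = x: sin(π/2)cos(x) - cos(π/2)sin(x) = 1·cos(x) - 0·sin(x) = cos(x).
So the two sides agree for every real x for which both sides are defined.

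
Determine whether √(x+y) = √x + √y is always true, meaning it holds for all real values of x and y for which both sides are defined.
Claim: √(x+y) = √x + √y.
Test a specific point where both sides are defined: x = 1, y = 1.
LHS = √(x+y) ≈ 1.4142
RHS = √x + √y ≈ 2.0000
Since 1.4142 ≠ 2.0000, the equation fails at this point, so it cannot hold for all real values of x and y for which both sides are defined.
Squaring the right side gives x + 2√(xy) + y, not x + y.

Conclusion: No, this is NOT an identity.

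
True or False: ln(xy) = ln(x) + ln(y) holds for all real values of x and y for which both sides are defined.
True.

Claim: ln(xy) = ln(x) + ln(y).
Reasoning: Both sides are simultaneously defined only when x, y > 0. Write x = e^p, y = e^q (p = ln x, q = ln y). Then xy = e^p · e^q = e^(p+q), so ln(xy) = p + q = ln(x) + ln(y).
So the two sides agree for all real values of x and y for which both sides are defined.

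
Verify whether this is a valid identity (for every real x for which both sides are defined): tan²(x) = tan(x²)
Claim: tan²(x) = tan(x²).
Test a specific point where both sides are defined: x = π/6.
LHS = tan²(x) ≈ 0.3333
RHS = tan(x²) ≈ 0.2812
Since 0.3333 ≠ 0.2812, the equation fails at this point, so it cannot hold for every real x for which both sides are defined.
tan²(x) means (tan x)², squaring the output; tan(x²) squares the input. These are different functions.

Conclusion: No, this is NOT an identity.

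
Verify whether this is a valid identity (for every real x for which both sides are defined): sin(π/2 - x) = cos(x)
Claim: sin(π/2 - x) = cos(x).
Reasoning: Use sin(u - v) = sin(u)cos(v) - cos(u)sin(v) with u = π/2, v = x: sin(π/2)cos(x) - cos(π/2)sin(x) = 1·cos(x) - 0·sin(x) = cos(x).
So the two sides agree for every real x for which both sides are defined.

Conclusion: Yes, this is an identity.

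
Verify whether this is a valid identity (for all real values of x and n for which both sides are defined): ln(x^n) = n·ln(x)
Yes, this is an identity.

Claim: ln(x^n) = n·ln(x).
Reasoning: The right side requires x > 0. For x > 0, x^n = (e^(ln x))^n = e^(n·ln x), so taking ln of both sides gives ln(x^n) = n·ln(x).
So the two sides agree for all real values of x and n for which both sides are defined.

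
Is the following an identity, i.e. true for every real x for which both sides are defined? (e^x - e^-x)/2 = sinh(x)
Claim: (e^x - e^-x)/2 = sinh(x).
Reasoning: This is exactly the definition of the hyperbolic sine: sinh(x) := (e^x - e^-x)/2.
So the two sides agree for every real x for which both sides are defined.

Conclusion: Yes, this is an identity.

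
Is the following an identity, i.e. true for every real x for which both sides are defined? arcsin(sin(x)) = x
Claim: arcsin(sin(x)) = x.
Test a specific point where both sides are defined: x = π.
LHS = arcsin(sin(x)) ≈ 0.0000
RHS = x ≈ 3.1416
Since 0.0000 ≠ 3.1416, the equation fails at this point, so it cannot hold for every real x for which both sides are defined.
arcsin only returns values in [-π/2, π/2], so arcsin(sin(x)) = x holds only for x in that interval, not for all real x.

Conclusion: No, this is NOT an identity.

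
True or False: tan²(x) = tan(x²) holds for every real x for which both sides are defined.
Claim: tan²(x) = tan(x²).
Test a specific point where both sides are defined: x = 3π/4.
LHS = tan²(x) ≈ 1.0000
RHS = tan(x²) ≈ -0.8977
Since 1.0000 ≠ -0.8977, the equation fails at this point, so it cannot hold for every real x for which both sides are defined.
tan²(x) means (tan x)², squaring the output; tan(x²) squares the input. These are different functions.

Conclusion: False.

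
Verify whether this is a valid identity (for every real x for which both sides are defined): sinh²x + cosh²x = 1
Claim: sinh²x + cosh²x = 1.
Test a specific point where both sides are defined: x = 2.
LHS = sinh²x + cosh²x ≈ 27.3082
RHS = 1 ≈ 1.0000
Since 27.3082 ≠ 1.0000, the equation fails at this point, so it cannot hold for every real x for which both sides are defined.
The correct hyperbolic identity is cosh²x - sinh²x = 1 (a difference); the sum sinh²x + cosh²x equals cosh(2x).

Conclusion: No, this is NOT an identity.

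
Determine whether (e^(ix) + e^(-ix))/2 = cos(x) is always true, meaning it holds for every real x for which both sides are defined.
Yes, this is an identity.

Claim: (e^(ix) + e^(-ix))/2 = cos(x).
Reasoning: By Euler's formula e^(ix) = cos(x) + i·sin(x) and e^(-ix) = cos(x) - i·sin(x). Adding cancels the sine terms: e^(ix) + e^(-ix) = 2cos(x); divide by 2.
So the two sides agree for every real x for which both sides are defined.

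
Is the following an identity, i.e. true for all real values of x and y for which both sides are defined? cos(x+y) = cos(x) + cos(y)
Claim: cos(x+y) = cos(x) + cos(y).
Test a specific point where both sides are defined: x = -π/2, y = -π/3.
LHS = cos(x+y) ≈ -0.8660
RHS = cos(x) + cos(y) ≈ 0.5000
Since -0.8660 ≠ 0.5000, the equation fails at this point, so it cannot hold for all real values of x and y for which both sides are defined.
The correct expansion is cos(x+y) = cos(x)cos(y) - sin(x)sin(y); cosine is not additive.

Conclusion: No, this is NOT an identity.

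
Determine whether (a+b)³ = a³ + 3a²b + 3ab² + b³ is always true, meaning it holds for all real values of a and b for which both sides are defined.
Yes, this is an identity.

Claim: (a+b)³ = a³ + 3a²b + 3ab² + b³.
Reasoning: (a+b)³ = (a+b)(a+b)² = (a+b)(a² + 2ab + b²) = a³ + 2a²b + ab² + a²b + 2ab² + b³ = a³ + 3a²b + 3ab² + b³.
So the two sides agree for all real values of a and b for which both sides are defined.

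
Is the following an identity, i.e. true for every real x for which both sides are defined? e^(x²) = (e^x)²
No, this is NOT an identity.

Claim: e^(x²) = (e^x)².
Test a specific point where both sides are defined: x = -3.
LHS = e^(x²) ≈ 8103.0839
RHS = (e^x)² ≈ 0.0025
Since 8103.0839 ≠ 0.0025, the equation fails at this point, so it cannot hold for every real x for which both sides are defined.
(e^x)² = e^(2x), and 2x ≠ x² in general.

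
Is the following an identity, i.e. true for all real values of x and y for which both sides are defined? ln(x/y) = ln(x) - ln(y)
Claim: ln(x/y) = ln(x) - ln(y).
Reasoning: Both sides are simultaneously defined only when x, y > 0. Write x = e^p, y = e^q. Then x/y = e^(p-q), so ln(x/y) = p - q = ln(x) - ln(y).
So the two sides agree for all real values of x and y for which both sides are defined.

Conclusion: Yes, this is an identity.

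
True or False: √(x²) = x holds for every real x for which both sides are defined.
Claim: √(x²) = x.
Test a specific point where both sides are defined: x = -2.
LHS = √(x²) ≈ 2.0000
RHS = x ≈ -2.0000
Since 2.0000 ≠ -2.0000, the equation fails at this point, so it cannot hold for every real x for which both sides are defined.
√(x²) = |x|, which differs from x whenever x < 0 (both sides are defined for every real x).

Conclusion: False.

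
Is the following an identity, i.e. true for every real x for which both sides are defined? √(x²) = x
No, this is NOT an identity.

Claim: √(x²) = x.
Test a specific point where both sides are defined: x = -3.
LHS = √(x²) ≈ 3.0000
RHS = x ≈ -3.0000
Since 3.0000 ≠ -3.0000, the equation fails at this point, so it cannot hold for every real x for which both sides are defined.
√(x²) = |x|, which differs from x whenever x < 0 (both sides are defined for every real x).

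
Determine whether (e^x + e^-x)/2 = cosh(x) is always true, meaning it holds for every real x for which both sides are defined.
Yes, this is an identity.

Claim: (e^x + e^-x)/2 = cosh(x).
Reasoning: This is exactly the definition of the hyperbolic cosine: cosh(x) := (e^x + e^-x)/2.
So the two sides agree for every real x for which both sides are defined.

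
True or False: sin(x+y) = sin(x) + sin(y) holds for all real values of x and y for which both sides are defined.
False.

Claim: sin(x+y) = sin(x) + sin(y).
Test a specific point where both sides are defined: x = π/2, y = π/4.
LHS = sin(x+y) ≈ 0.7071
RHS = sin(x) + sin(y) ≈ 1.7071
Since 0.7071 ≠ 1.7071, the equation fails at this point, so it cannot hold for all real values of x and y for which both sides are defined.
The correct expansion is sin(x+y) = sin(x)cos(y) + cos(x)sin(y); sine is not additive.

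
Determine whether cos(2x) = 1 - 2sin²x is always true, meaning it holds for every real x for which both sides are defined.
Yes, this is an identity.

Claim: cos(2x) = 1 - 2sin²x.
Reasoning: cos(2x) = cos²x - sin²x. Replace cos²x by 1 - sin²x: (1 - sin²x) - sin²x = 1 - 2sin²x.
So the two sides agree for every real x for which both sides are defined.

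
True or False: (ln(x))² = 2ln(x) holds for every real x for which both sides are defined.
Claim: (ln(x))² = 2ln(x).
Test a specific point where both sides are defined: x = 3.
LHS = (ln(x))² ≈ 1.2069
RHS = 2ln(x) ≈ 2.1972
Since 1.2069 ≠ 2.1972, the equation fails at this point, so it cannot hold for every real x for which both sides are defined.
2ln(x) equals ln(x²), which is not the same as (ln x)².

Conclusion: False.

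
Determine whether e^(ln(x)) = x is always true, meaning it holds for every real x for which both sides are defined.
Yes, this is an identity.

Claim: e^(ln(x)) = x.
Reasoning: For x > 0, ln(x) is by definition the exponent p such that e^p = x. Raising e to that exponent therefore returns x: e^(ln x) = x.
So the two sides agree for every real x for which both sides are defined.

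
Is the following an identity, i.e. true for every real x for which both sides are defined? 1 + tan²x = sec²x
Yes, this is an identity.

Claim: 1 + tan²x = sec²x.
Reasoning: Start from sin²x + cos²x = 1 and divide every term by cos²x (allowed wherever tan x and sec x are defined): tan²x + 1 = 1/cos²x = sec²x.
So the two sides agree for every real x for which both sides are defined.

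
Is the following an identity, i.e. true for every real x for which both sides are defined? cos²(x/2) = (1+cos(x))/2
Claim: cos²(x/2) = (1+cos(x))/2.
Reasoning: Use cos(2θ) = 2cos²θ - 1 with θ = x/2: cos(x) = 2cos²(x/2) - 1. Solving for cos²(x/2) gives (1 + cos(x))/2.
So the two sides agree for every real x for which both sides are defined.

Conclusion: Yes, this is an identity.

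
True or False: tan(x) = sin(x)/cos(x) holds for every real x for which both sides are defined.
True.

Claim: tan(x) = sin(x)/cos(x).
Reasoning: For an angle x whose terminal point on the unit circle is (cos x, sin x), tan(x) is defined as the ratio (second coordinate)/(first coordinate) = sin(x)/cos(x), wherever cos(x) ≠ 0.
So the two sides agree for every real x for which both sides are defined.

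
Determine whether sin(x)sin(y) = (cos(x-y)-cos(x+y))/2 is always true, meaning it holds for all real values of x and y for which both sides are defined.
Yes, this is an identity.

Claim: sin(x)sin(y) = (cos(x-y)-cos(x+y))/2.
Reasoning: cos(x-y) = cos(x)cos(y) + sin(x)sin(y) and cos(x+y) = cos(x)cos(y) - sin(x)sin(y). Subtracting, cos(x-y) - cos(x+y) = 2sin(x)sin(y); divide by 2.
So the two sides agree for all real values of x and y for which both sides are defined.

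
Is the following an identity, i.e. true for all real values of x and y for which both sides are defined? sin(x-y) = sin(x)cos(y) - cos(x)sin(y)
Claim: sin(x-y) = sin(x)cos(y) - cos(x)sin(y).
Reasoning: Replace y by -y in sin(x+y) = sin(x)cos(y) + cos(x)sin(y) and use cos(-y) = cos(y), sin(-y) = -sin(y): sin(x-y) = sin(x)cos(y) - cos(x)sin(y).
So the two sides agree for all real values of x and y for which both sides are defined.

Conclusion: Yes, this is an identity.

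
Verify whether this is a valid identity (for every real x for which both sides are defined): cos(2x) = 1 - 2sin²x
Claim: cos(2x) = 1 - 2sin²x.
Reasoning: cos(2x) = cos²x - sin²x. Replace cos²x by 1 - sin²x: (1 - sin²x) - sin²x = 1 - 2sin²x.
So the two sides agree for every real x for which both sides are defined.

Conclusion: Yes, this is an identity.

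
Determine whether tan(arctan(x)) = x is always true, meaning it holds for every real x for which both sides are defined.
Yes, this is an identity.

Claim: tan(arctan(x)) = x.
Reasoning: For every real x, arctan(x) is by definition the angle in (-π/2, π/2) whose tangent equals x. Taking the tangent of that angle returns x.
So the two sides agree for every real x for which both sides are defined.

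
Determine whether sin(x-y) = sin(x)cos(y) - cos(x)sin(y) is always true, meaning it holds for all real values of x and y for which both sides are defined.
Claim: sin(x-y) = sin(x)cos(y) - cos(x)sin(y).
Reasoning: Replace y by -y in sin(x+y) = sin(x)cos(y) + cos(x)sin(y) and use cos(-y) = cos(y), sin(-y) = -sin(y): sin(x-y) = sin(x)cos(y) - cos(x)sin(y).
So the two sides agree for all real values of x and y for which both sides are defined.

Conclusion: Yes, this is an identity.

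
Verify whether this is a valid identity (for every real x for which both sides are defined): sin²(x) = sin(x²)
Claim: sin²(x) = sin(x²).
Test a specific point where both sides are defined: x = 3π/4.
LHS = sin²(x) ≈ 0.5000
RHS = sin(x²) ≈ -0.6680
Since 0.5000 ≠ -0.6680, the equation fails at this point, so it cannot hold for every real x for which both sides are defined.
sin²(x) means (sin x)², squaring the output; sin(x²) squares the input. These are different functions.

Conclusion: No, this is NOT an identity.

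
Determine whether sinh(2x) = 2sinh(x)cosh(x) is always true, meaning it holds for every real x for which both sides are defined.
Claim: sinh(2x) = 2sinh(x)cosh(x).
Reasoning: 2sinh(x)cosh(x) = 2 · (e^x - e^-x)/2 · (e^x + e^-x)/2 = (e^(2x) - e^(-2x))/2 = sinh(2x).
So the two sides agree for every real x for which both sides are defined.

Conclusion: Yes, this is an identity.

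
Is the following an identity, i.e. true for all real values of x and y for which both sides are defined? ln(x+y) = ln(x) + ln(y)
Claim: ln(x+y) = ln(x) + ln(y).
Test a specific point where both sides are defined: x = 4, y = 4.
LHS = ln(x+y) ≈ 2.0794
RHS = ln(x) + ln(y) ≈ 2.7726
Since 2.0794 ≠ 2.7726, the equation fails at this point, so it cannot hold for all real values of x and y for which both sides are defined.
ln(x) + ln(y) = ln(xy), not ln(x+y).

Conclusion: No, this is NOT an identity.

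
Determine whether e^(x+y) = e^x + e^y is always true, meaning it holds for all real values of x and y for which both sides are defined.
No, this is NOT an identity.

Claim: e^(x+y) = e^x + e^y.
Test a specific point where both sides are defined: x = 4, y = 3/2.
LHS = e^(x+y) ≈ 244.6919
RHS = e^x + e^y ≈ 59.0798
Since 244.6919 ≠ 59.0798, the equation fails at this point, so it cannot hold for all real values of x and y for which both sides are defined.
The correct rule is e^(x+y) = e^x · e^y (a product, not a sum).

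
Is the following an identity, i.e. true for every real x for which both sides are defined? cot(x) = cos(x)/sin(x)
Yes, this is an identity.

Claim: cot(x) = cos(x)/sin(x).
Reasoning: cot(x) is defined as 1/tan(x) = 1/(sin(x)/cos(x)) = cos(x)/sin(x), wherever sin(x) ≠ 0.
So the two sides agree for every real x for which both sides are defined.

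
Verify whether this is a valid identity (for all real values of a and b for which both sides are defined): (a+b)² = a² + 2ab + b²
Claim: (a+b)² = a² + 2ab + b².
Reasoning: Expand: (a+b)² = (a+b)(a+b) = a·a + a·b + b·a + b·b = a² + 2ab + b².
So the two sides agree for all real values of a and b for which both sides are defined.

Conclusion: Yes, this is an identity.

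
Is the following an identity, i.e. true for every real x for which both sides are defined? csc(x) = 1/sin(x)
Yes, this is an identity.

Claim: csc(x) = 1/sin(x).
Reasoning: csc(x) is by definition the reciprocal of sin(x), wherever sin(x) ≠ 0.
So the two sides agree for every real x for which both sides are defined.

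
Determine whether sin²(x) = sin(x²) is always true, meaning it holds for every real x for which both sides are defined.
Claim: sin²(x) = sin(x²).
Test a specific point where both sides are defined: x = 3π/4.
LHS = sin²(x) ≈ 0.5000
RHS = sin(x²) ≈ -0.6680
Since 0.5000 ≠ -0.6680, the equation fails at this point, so it cannot hold for every real x for which both sides are defined.
sin²(x) means (sin x)², squaring the output; sin(x²) squares the input. These are different functions.

Conclusion: No, this is NOT an identity.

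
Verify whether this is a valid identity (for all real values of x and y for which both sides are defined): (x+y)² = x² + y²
No, this is NOT an identity.

Claim: (x+y)² = x² + y².
Test a specific point where both sides are defined: x = 1, y = 1.
LHS = (x+y)² ≈ 4.0000
RHS = x² + y² ≈ 2.0000
Since 4.0000 ≠ 2.0000, the equation fails at this point, so it cannot hold for all real values of x and y for which both sides are defined.
The correct expansion is (x+y)² = x² + 2xy + y²; the cross term 2xy is missing.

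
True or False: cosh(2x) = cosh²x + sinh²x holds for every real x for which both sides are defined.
True.

Claim: cosh(2x) = cosh²x + sinh²x.
Reasoning: cosh²x = (e^(2x) + 2 + e^(-2x))/4 and sinh²x = (e^(2x) - 2 + e^(-2x))/4. Adding gives (2e^(2x) + 2e^(-2x))/4 = (e^(2x) + e^(-2x))/2 = cosh(2x).
So the two sides agree for every real x for which both sides are defined.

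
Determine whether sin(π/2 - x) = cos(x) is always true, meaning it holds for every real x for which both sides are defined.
Claim: sin(π/2 - x) = cos(x).
Reasoning: Use sin(u - v) = sin(u)cos(v) - cos(u)sin(v) with u = π/2, v = x: sin(π/2)cos(x) - cos(π/2)sin(x) = 1·cos(x) - 0·sin(x) = cos(x).
So the two sides agree for every real x for which both sides are defined.

Conclusion: Yes, this is an identity.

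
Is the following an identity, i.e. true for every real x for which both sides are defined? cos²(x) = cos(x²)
No, this is NOT an identity.

Claim: cos²(x) = cos(x²).
Test a specific point where both sides are defined: x = π/3.
LHS = cos²(x) ≈ 0.2500
RHS = cos(x²) ≈ 0.4566
Since 0.2500 ≠ 0.4566, the equation fails at this point, so it cannot hold for every real x for which both sides are defined.
cos²(x) means (cos x)², squaring the output; cos(x²) squares the input. These are different functions.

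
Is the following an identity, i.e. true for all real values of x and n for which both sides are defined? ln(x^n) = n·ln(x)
Yes, this is an identity.

Claim: ln(x^n) = n·ln(x).
Reasoning: The right side requires x > 0. For x > 0, x^n = (e^(ln x))^n = e^(n·ln x), so taking ln of both sides gives ln(x^n) = n·ln(x).
So the two sides agree for all real values of x and n for which both sides are defined.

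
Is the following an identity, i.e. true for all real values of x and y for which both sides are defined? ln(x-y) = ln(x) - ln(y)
No, this is NOT an identity.

Claim: ln(x-y) = ln(x) - ln(y).
Test a specific point where both sides are defined: x = 1, y = 1/2.
LHS = ln(x-y) ≈ -0.6931
RHS = ln(x) - ln(y) ≈ 0.6931
Since -0.6931 ≠ 0.6931, the equation fails at this point, so it cannot hold for all real values of x and y for which both sides are defined.
ln(x) - ln(y) = ln(x/y), not ln(x-y).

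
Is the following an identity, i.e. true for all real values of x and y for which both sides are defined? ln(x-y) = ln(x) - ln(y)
No, this is NOT an identity.

Claim: ln(x-y) = ln(x) - ln(y).
Test a specific point where both sides are defined: x = 3/2, y = 1/2.
LHS = ln(x-y) ≈ 0.0000
RHS = ln(x) - ln(y) ≈ 1.0986
Since 0.0000 ≠ 1.0986, the equation fails at this point, so it cannot hold for all real values of x and y for which both sides are defined.
ln(x) - ln(y) = ln(x/y), not ln(x-y).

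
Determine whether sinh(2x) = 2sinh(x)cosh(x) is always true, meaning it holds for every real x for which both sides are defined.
Yes, this is an identity.

Claim: sinh(2x) = 2sinh(x)cosh(x).
Reasoning: 2sinh(x)cosh(x) = 2 · (e^x - e^-x)/2 · (e^x + e^-x)/2 = (e^(2x) - e^(-2x))/2 = sinh(2x).
So the two sides agree for every real x for which both sides are defined.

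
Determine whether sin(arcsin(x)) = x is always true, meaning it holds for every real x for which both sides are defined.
Claim: sin(arcsin(x)) = x.
Reasoning: For -1 ≤ x ≤ 1 (where arcsin is defined), arcsin(x) is by definition an angle whose sine equals x. Taking the sine of that angle returns x. (Note the other order, arcsin(sin x) = x, is NOT an identity.)
So the two sides agree for every real x for which both sides are defined.

Conclusion: Yes, this is an identity.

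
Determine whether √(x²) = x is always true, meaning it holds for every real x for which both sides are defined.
Claim: √(x²) = x.
Test a specific point where both sides are defined: x = -2.
LHS = √(x²) ≈ 2.0000
RHS = x ≈ -2.0000
Since 2.0000 ≠ -2.0000, the equation fails at this point, so it cannot hold for every real x for which both sides are defined.
√(x²) = |x|, which differs from x whenever x < 0 (both sides are defined for every real x).

Conclusion: No, this is NOT an identity.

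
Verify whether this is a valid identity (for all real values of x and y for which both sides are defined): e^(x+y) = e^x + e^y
No, this is NOT an identity.

Claim: e^(x+y) = e^x + e^y.
Test a specific point where both sides are defined: x = 5, y = 2.
LHS = e^(x+y) ≈ 1096.6332
RHS = e^x + e^y ≈ 155.8022
Since 1096.6332 ≠ 155.8022, the equation fails at this point, so it cannot hold for all real values of x and y for which both sides are defined.
The correct rule is e^(x+y) = e^x · e^y (a product, not a sum).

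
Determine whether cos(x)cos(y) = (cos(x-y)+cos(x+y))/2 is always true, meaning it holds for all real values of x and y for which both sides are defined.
Yes, this is an identity.

Claim: cos(x)cos(y) = (cos(x-y)+cos(x+y))/2.
Reasoning: cos(x-y) = cos(x)cos(y) + sin(x)sin(y) and cos(x+y) = cos(x)cos(y) - sin(x)sin(y). Adding, cos(x-y) + cos(x+y) = 2cos(x)cos(y); divide by 2.
So the two sides agree for all real values of x and y for which both sides are defined.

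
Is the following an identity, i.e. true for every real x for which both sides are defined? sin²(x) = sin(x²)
No, this is NOT an identity.

Claim: sin²(x) = sin(x²).
Test a specific point where both sides are defined: x = π/3.
LHS = sin²(x) ≈ 0.7500
RHS = sin(x²) ≈ 0.8897
Since 0.7500 ≠ 0.8897, the equation fails at this point, so it cannot hold for every real x for which both sides are defined.
sin²(x) means (sin x)², squaring the output; sin(x²) squares the input. These are different functions.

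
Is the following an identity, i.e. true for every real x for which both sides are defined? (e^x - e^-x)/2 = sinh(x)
Claim: (e^x - e^-x)/2 = sinh(x).
Reasoning: This is exactly the definition of the hyperbolic sine: sinh(x) := (e^x - e^-x)/2.
So the two sides agree for every real x for which both sides are defined.

Conclusion: Yes, this is an identity.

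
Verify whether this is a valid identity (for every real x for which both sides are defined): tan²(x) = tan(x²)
Claim: tan²(x) = tan(x²).
Test a specific point where both sides are defined: x = π/6.
LHS = tan²(x) ≈ 0.3333
RHS = tan(x²) ≈ 0.2812
Since 0.3333 ≠ 0.2812, the equation fails at this point, so it cannot hold for every real x for which both sides are defined.
tan²(x) means (tan x)², squaring the output; tan(x²) squares the input. These are different functions.

Conclusion: No, this is NOT an identity.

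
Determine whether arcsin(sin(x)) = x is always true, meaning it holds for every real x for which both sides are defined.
Claim: arcsin(sin(x)) = x.
Test a specific point where both sides are defined: x = 2π/3.
LHS = arcsin(sin(x)) ≈ 1.0472
RHS = x ≈ 2.0944
Since 1.0472 ≠ 2.0944, the equation fails at this point, so it cannot hold for every real x for which both sides are defined.
arcsin only returns values in [-π/2, π/2], so arcsin(sin(x)) = x holds only for x in that interval, not for all real x.

Conclusion: No, this is NOT an identity.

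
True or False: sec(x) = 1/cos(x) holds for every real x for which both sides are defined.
Claim: sec(x) = 1/cos(x).
Reasoning: sec(x) is by definition the reciprocal of cos(x), wherever cos(x) ≠ 0.
So the two sides agree for every real x for which both sides are defined.

Conclusion: True.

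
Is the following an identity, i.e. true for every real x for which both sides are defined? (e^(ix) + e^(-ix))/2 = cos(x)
Yes, this is an identity.

Claim: (e^(ix) + e^(-ix))/2 = cos(x).
Reasoning: By Euler's formula e^(ix) = cos(x) + i·sin(x) and e^(-ix) = cos(x) - i·sin(x). Adding cancels the sine terms: e^(ix) + e^(-ix) = 2cos(x); divide by 2.
So the two sides agree for every real x for which both sides are defined.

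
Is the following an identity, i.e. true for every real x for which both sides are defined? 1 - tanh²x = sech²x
Yes, this is an identity.

Claim: 1 - tanh²x = sech²x.
Reasoning: Divide cosh²x - sinh²x = 1 through by cosh²x (never zero): 1 - tanh²x = 1/cosh²x = sech²x.
So the two sides agree for every real x for which both sides are defined.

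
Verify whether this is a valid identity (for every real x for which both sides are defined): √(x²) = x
Claim: √(x²) = x.
Test a specific point where both sides are defined: x = -3.
LHS = √(x²) ≈ 3.0000
RHS = x ≈ -3.0000
Since 3.0000 ≠ -3.0000, the equation fails at this point, so it cannot hold for every real x for which both sides are defined.
√(x²) = |x|, which differs from x whenever x < 0 (both sides are defined for every real x).

Conclusion: No, this is NOT an identity.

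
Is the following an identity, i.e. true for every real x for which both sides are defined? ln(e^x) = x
Yes, this is an identity.

Claim: ln(e^x) = x.
Reasoning: ln is the inverse of the exponential: ln(e^x) asks for the exponent p with e^p = e^x, and since e^p is one-to-one that exponent is p = x.
So the two sides agree for every real x for which both sides are defined.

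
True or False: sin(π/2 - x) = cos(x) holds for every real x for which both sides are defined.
Claim: sin(π/2 - x) = cos(x).
Reasoning: Use sin(u - v) = sin(u)cos(v) - cos(u)sin(v) with u = π/2, v = x: sin(π/2)cos(x) - cos(π/2)sin(x) = 1·cos(x) - 0·sin(x) = cos(x).
So the two sides agree for every real x for which both sides are defined.

Conclusion: True.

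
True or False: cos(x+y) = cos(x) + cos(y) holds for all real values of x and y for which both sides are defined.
Claim: cos(x+y) = cos(x) + cos(y).
Test a specific point where both sides are defined: x = 3π/4, y = π/4.
LHS = cos(x+y) ≈ -1.0000
RHS = cos(x) + cos(y) ≈ 0.0000
Since -1.0000 ≠ 0.0000, the equation fails at this point, so it cannot hold for all real values of x and y for which both sides are defined.
The correct expansion is cos(x+y) = cos(x)cos(y) - sin(x)sin(y); cosine is not additive.

Conclusion: False.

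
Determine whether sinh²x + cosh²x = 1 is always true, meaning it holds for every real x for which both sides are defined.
Claim: sinh²x + cosh²x = 1.
Test a specific point where both sides are defined: x = -3.
LHS = sinh²x + cosh²x ≈ 201.7156
RHS = 1 ≈ 1.0000
Since 201.7156 ≠ 1.0000, the equation fails at this point, so it cannot hold for every real x for which both sides are defined.
The correct hyperbolic identity is cosh²x - sinh²x = 1 (a difference); the sum sinh²x + cosh²x equals cosh(2x).

Conclusion: No, this is NOT an identity.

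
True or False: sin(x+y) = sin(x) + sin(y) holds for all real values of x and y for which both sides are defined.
False.

Claim: sin(x+y) = sin(x) + sin(y).
Test a specific point where both sides are defined: x = -π/6, y = -π/6.
LHS = sin(x+y) ≈ -0.8660
RHS = sin(x) + sin(y) ≈ -1.0000
Since -0.8660 ≠ -1.0000, the equation fails at this point, so it cannot hold for all real values of x and y for which both sides are defined.
The correct expansion is sin(x+y) = sin(x)cos(y) + cos(x)sin(y); sine is not additive.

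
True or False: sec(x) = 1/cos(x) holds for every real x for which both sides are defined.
True.

Claim: sec(x) = 1/cos(x).
Reasoning: sec(x) is by definition the reciprocal of cos(x), wherever cos(x) ≠ 0.
So the two sides agree for every real x for which both sides are defined.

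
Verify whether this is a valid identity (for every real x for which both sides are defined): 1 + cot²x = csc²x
Yes, this is an identity.

Claim: 1 + cot²x = csc²x.
Reasoning: Start from sin²x + cos²x = 1 and divide every term by sin²x (allowed wherever cot x and csc x are defined): 1 + cot²x = 1/sin²x = csc²x.
So the two sides agree for every real x for which both sides are defined.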